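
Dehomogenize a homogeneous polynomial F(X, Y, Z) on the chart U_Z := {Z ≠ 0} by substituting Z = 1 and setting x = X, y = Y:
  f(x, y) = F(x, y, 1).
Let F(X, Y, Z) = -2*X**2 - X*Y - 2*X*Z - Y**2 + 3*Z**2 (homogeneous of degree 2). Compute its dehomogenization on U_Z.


f(x, y) = -2*x**2 - x*y - 2*x - y**2 + 3

On U_Z we set Z = 1. Each monomial c·X^i·Y^j·Z^k in F becomes c·x^i·y^j·1^k = c·x^i·y^j.
Substituting Z = 1: F(X, Y, 1) = -2*x**2 - x*y - 2*x - y**2 + 3.
Note: deg(f) ≤ deg(F) = 2; strict inequality happens when F is divisible by Z (lost terms).


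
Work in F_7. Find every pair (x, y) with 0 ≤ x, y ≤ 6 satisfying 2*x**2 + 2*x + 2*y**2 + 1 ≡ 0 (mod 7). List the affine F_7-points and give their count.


Affine F_7-points: {(1, 1), (1, 6), (2, 2), (2, 5), (4, 2), (4, 5), (5, 1), (5, 6)}; count = 8.

For each of the 49 pairs (x, y) ∈ F_7², evaluate f(x, y) mod 7. Record the zeros.
  x = 0: [0↦1, 1↦3, 2↦2, 3↦5, 4↦5, 5↦2, 6↦3]  zeros at y ∈ ∅
  x = 1: [0↦5, 1↦0, 2↦6, 3↦2, 4↦2, 5↦6, 6↦0]  zeros at y ∈ {1, 6}
  x = 2: [0↦6, 1↦1, 2↦0, 3↦3, 4↦3, 5↦0, 6↦1]  zeros at y ∈ {2, 5}
  x = 3: [0↦4, 1↦6, 2↦5, 3↦1, 4↦1, 5↦5, 6↦6]  zeros at y ∈ ∅
  x = 4: [0↦6, 1↦1, 2↦0, 3↦3, 4↦3, 5↦0, 6↦1]  zeros at y ∈ {2, 5}
  x = 5: [0↦5, 1↦0, 2↦6, 3↦2, 4↦2, 5↦6, 6↦0]  zeros at y ∈ {1, 6}
  x = 6: [0↦1, 1↦3, 2↦2, 3↦5, 4↦5, 5↦2, 6↦3]  zeros at y ∈ ∅
Collecting zeros: affine points = {(1, 1), (1, 6), (2, 2), (2, 5), (4, 2), (4, 5), (5, 1), (5, 6)}.
Total count |C(F_7)_aff| = 8.


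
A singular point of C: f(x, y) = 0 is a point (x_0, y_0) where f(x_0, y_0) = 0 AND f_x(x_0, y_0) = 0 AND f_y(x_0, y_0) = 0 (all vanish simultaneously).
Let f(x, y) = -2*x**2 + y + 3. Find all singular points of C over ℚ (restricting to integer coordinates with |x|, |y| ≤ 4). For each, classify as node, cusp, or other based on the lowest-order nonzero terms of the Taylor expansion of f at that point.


No singular points in the scanned grid; C is smooth there.

Compute partial derivatives:
  f_x = -4*x.
  f_y = 1.
f_y = 1 is a nonzero constant, so f_y never vanishes: no point (x, y) can satisfy f = f_x = f_y = 0. In particular no (x, y) ∈ {−4, ..., 4}² is singular; the curve is smooth.


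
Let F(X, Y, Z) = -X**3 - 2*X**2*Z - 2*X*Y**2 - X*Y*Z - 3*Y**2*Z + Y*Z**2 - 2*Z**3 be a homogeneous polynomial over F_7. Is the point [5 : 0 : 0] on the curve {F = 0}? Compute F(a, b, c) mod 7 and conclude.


F(5,0,0) ≡ 1 (mod 7); P is NOT on the curve.

Evaluate F(5, 0, 0) term-by-term (mod 7).
  -X**3 ↦ -1·125·1·1 = -125
  -2*X**2*Z ↦ -2·25·1·0 = 0
  -2*X*Y**2 ↦ -2·5·0·1 = 0
  -X*Y*Z ↦ -1·5·0·0 = 0
  -3*Y**2*Z ↦ -3·1·0·0 = 0
  Y*Z**2 ↦ 1·1·0·0 = 0
  -2*Z**3 ↦ -2·1·1·0 = 0
Sum: F(5, 0, 0) = (-125) + (0) + (0) + (0) + (0) + (0) + (0) = -125.
Reducing mod 7: -125 ≡ 1 (mod 7).
Since F(a, b, c) ≡ 1 ≠ 0 (mod 7), P does NOT lie on the curve.


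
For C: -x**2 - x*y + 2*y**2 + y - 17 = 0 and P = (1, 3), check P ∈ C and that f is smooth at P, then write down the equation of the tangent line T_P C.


Tangent line at P: -5*x + 12*y - 31 = 0.

Step 1: f(1, 3) = 0, so P lies on C.
Step 2: partial derivatives
  f_x(x, y) = -2*x - y, f_y(x, y) = -x + 4*y + 1.
  f_x(P) = -5, f_y(P) = 12 (gradient nonzero, so P is smooth).
Step 3: tangent line at P: -5·(x − 1) + 12·(y − 3) = 0.
Expanding: -5*x + 12*y - 31 = 0.


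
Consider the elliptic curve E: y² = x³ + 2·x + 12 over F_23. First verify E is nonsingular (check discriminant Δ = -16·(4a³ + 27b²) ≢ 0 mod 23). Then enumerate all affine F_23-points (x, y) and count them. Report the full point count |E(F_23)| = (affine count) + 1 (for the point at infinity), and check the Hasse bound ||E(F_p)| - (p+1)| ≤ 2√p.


Affine points = {(0, 9), (0, 14), (2, 1), (2, 22), (5, 3), (5, 20), (7, 1), (7, 22), (9, 0), (11, 10), (11, 13), (12, 4), (12, 19), (13, 2), (13, 21), (14, 1), (14, 22), (15, 6), (15, 17), (16, 0), (19, 3), (19, 20), (20, 5), (20, 18), (21, 0), (22, 3), (22, 20)}; affine count = 27; |E(F_23)| = 28.

Discriminant check: Δ ∝ 4a³ + 27b² = 4·2³ + 27·12² = 4·8 + 27·144 ≡ 10 (mod 23). Nonzero ⇒ E is nonsingular.
For each x ∈ F_23, compute rhs = x³ + 2·x + 12 mod 23, then count y ∈ F_23 with y² ≡ rhs.
  x = 0: rhs = 12, matching y values: 9, 14 (2 points).
  x = 1: rhs = 15, matching y values: none (0 points).
  x = 2: rhs = 1, matching y values: 1, 22 (2 points).
  x = 3: rhs = 22, matching y values: none (0 points).
  x = 4: rhs = 15, matching y values: none (0 points).
  x = 5: rhs = 9, matching y values: 3, 20 (2 points).
  x = 6: rhs = 10, matching y values: none (0 points).
  x = 7: rhs = 1, matching y values: 1, 22 (2 points).
  x = 8: rhs = 11, matching y values: none (0 points).
  x = 9: rhs = 0, matching y values: 0 (1 points).
  x = 10: rhs = 20, matching y values: none (0 points).
  x = 11: rhs = 8, matching y values: 10, 13 (2 points).
  x = 12: rhs = 16, matching y values: 4, 19 (2 points).
  x = 13: rhs = 4, matching y values: 2, 21 (2 points).
  x = 14: rhs = 1, matching y values: 1, 22 (2 points).
  x = 15: rhs = 13, matching y values: 6, 17 (2 points).
  x = 16: rhs = 0, matching y values: 0 (1 points).
  x = 17: rhs = 14, matching y values: none (0 points).
  x = 18: rhs = 15, matching y values: none (0 points).
  x = 19: rhs = 9, matching y values: 3, 20 (2 points).
  x = 20: rhs = 2, matching y values: 5, 18 (2 points).
  x = 21: rhs = 0, matching y values: 0 (1 points).
  x = 22: rhs = 9, matching y values: 3, 20 (2 points).
Total affine count: 27.
Full point count |E(F_23)| = 27 + 1 = 28.
Hasse bound: |28 − (23+1)| = |4| = 4 ≤ 2√23 ≈ 9.5917 ✓.


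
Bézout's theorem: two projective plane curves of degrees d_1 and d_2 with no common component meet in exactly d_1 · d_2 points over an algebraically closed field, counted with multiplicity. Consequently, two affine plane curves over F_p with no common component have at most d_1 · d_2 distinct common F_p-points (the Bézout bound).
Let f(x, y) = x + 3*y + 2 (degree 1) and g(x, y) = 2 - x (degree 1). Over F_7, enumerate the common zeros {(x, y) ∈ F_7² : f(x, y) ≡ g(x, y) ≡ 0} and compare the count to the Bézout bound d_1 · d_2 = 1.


Common zeros: {(2, 1)}; count = 1; Bézout bound = 1.

deg(f) = 1, deg(g) = 1, so Bézout bound = 1.
Scan x ∈ F_7. For each x, list the y ∈ F_7 with f(x, y) ≡ 0 and those with g(x, y) ≡ 0 (mod 7); the common zeros in that column are the intersection.
  x = 0: f ≡ 0 at y ∈ {4}; g ≡ 0 at y ∈ ∅; common: ∅.
  x = 1: f ≡ 0 at y ∈ {6}; g ≡ 0 at y ∈ ∅; common: ∅.
  x = 2: f ≡ 0 at y ∈ {1}; g ≡ 0 at y ∈ {0, 1, 2, 3, 4, 5, 6}; common: {1}.
  x = 3: f ≡ 0 at y ∈ {3}; g ≡ 0 at y ∈ ∅; common: ∅.
  x = 4: f ≡ 0 at y ∈ {5}; g ≡ 0 at y ∈ ∅; common: ∅.
  x = 5: f ≡ 0 at y ∈ {0}; g ≡ 0 at y ∈ ∅; common: ∅.
  x = 6: f ≡ 0 at y ∈ {2}; g ≡ 0 at y ∈ ∅; common: ∅.
Collecting: common zeros = {(2, 1)}, so the count is 1.
Comparison with the Bézout bound: 1 ≤ 1 = deg(f)·deg(g), as expected for curves with no common component (the bound is attained).


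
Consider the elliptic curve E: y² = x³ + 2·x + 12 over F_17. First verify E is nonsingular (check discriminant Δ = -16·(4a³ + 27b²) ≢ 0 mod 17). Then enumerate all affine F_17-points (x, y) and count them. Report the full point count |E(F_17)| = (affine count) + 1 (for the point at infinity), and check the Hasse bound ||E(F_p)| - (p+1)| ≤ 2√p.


Affine points = {(1, 7), (1, 10), (4, 4), (4, 13), (6, 6), (6, 11), (8, 8), (8, 9), (12, 8), (12, 9), (13, 5), (13, 12), (14, 8), (14, 9), (15, 0), (16, 3), (16, 14)}; affine count = 17; |E(F_17)| = 18.

Discriminant check: Δ ∝ 4a³ + 27b² = 4·2³ + 27·12² = 4·8 + 27·144 ≡ 10 (mod 17). Nonzero ⇒ E is nonsingular.
For each x ∈ F_17, compute rhs = x³ + 2·x + 12 mod 17, then count y ∈ F_17 with y² ≡ rhs.
  x = 0: rhs = 12, matching y values: none (0 points).
  x = 1: rhs = 15, matching y values: 7, 10 (2 points).
  x = 2: rhs = 7, matching y values: none (0 points).
  x = 3: rhs = 11, matching y values: none (0 points).
  x = 4: rhs = 16, matching y values: 4, 13 (2 points).
  x = 5: rhs = 11, matching y values: none (0 points).
  x = 6: rhs = 2, matching y values: 6, 11 (2 points).
  x = 7: rhs = 12, matching y values: none (0 points).
  x = 8: rhs = 13, matching y values: 8, 9 (2 points).
  x = 9: rhs = 11, matching y values: none (0 points).
  x = 10: rhs = 12, matching y values: none (0 points).
  x = 11: rhs = 5, matching y values: none (0 points).
  x = 12: rhs = 13, matching y values: 8, 9 (2 points).
  x = 13: rhs = 8, matching y values: 5, 12 (2 points).
  x = 14: rhs = 13, matching y values: 8, 9 (2 points).
  x = 15: rhs = 0, matching y values: 0 (1 points).
  x = 16: rhs = 9, matching y values: 3, 14 (2 points).
Total affine count: 17.
Full point count |E(F_17)| = 17 + 1 = 18.
Hasse bound: |18 − (17+1)| = |0| = 0 ≤ 2√17 ≈ 8.2462 ✓.


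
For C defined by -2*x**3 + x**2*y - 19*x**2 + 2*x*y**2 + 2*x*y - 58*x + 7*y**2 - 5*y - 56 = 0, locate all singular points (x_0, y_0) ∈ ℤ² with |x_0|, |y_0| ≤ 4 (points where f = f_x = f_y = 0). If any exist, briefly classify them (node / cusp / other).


Singular points: {(-3, 1)}; classification: cusp.

Compute partial derivatives:
  f_x = -6*x**2 + 2*x*y - 38*x + 2*y**2 + 2*y - 58.
  f_y = x**2 + 4*x*y + 2*x + 14*y - 5.
Scan x_0 ∈ {−4, ..., 4}. For each x_0, f_y(x_0, y) is a polynomial in y; find its integer roots y ∈ {−4, ..., 4}, then test f_x and f at those candidates.
  x = -4: f_y(-4, y) = 3 - 2*y; no integer root y with |y| ≤ 4.
  x = -3: f_y(-3, y) = 2*y - 2; vanishes at y ∈ {1}. (-3, 1): f_x = 0, f = 0 — SINGULAR.
  x = -2: f_y(-2, y) = 6*y - 5; no integer root y with |y| ≤ 4.
  x = -1: f_y(-1, y) = 10*y - 6; no integer root y with |y| ≤ 4.
  x = 0: f_y(0, y) = 14*y - 5; no integer root y with |y| ≤ 4.
  x = 1: f_y(1, y) = 18*y - 2; no integer root y with |y| ≤ 4.
  x = 2: f_y(2, y) = 22*y + 3; no integer root y with |y| ≤ 4.
  x = 3: f_y(3, y) = 26*y + 10; no integer root y with |y| ≤ 4.
  x = 4: f_y(4, y) = 30*y + 19; no integer root y with |y| ≤ 4.
Only singular point on the grid: (-3, 1).
Classify: substitute x = -3 + u, y = 1 + v and expand: f = -2*u**3 + u**2*v + 2*u*v**2 + v**2.
No constant or linear terms (consistent with a singular point). Quadratic part: v**2. Cubic part: -2*u**3 + u**2*v + 2*u*v**2.
The quadratic part v**2 is a perfect square, so there is a single (double) tangent line v = 0, i.e. y = 1. Restricting the cubic part to that line (v = 0) leaves -2*u**3 ≠ 0, so f is not divisible by v and the branch is v² ≈ 2*u**3 to lowest order — this is a cusp.
Classification: cusp.


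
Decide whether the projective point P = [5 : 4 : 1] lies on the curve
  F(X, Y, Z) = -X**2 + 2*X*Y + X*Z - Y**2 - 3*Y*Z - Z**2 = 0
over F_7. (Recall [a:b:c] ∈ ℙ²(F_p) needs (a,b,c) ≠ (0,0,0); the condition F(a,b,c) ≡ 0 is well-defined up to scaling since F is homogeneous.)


F(5,4,1) ≡ 5 (mod 7); P is NOT on the curve.

Evaluate F(5, 4, 1) term-by-term (mod 7).
  -X**2 ↦ -1·25·1·1 = -25
  2*X*Y ↦ 2·5·4·1 = 40
  X*Z ↦ 1·5·1·1 = 5
  -Y**2 ↦ -1·1·16·1 = -16
  -3*Y*Z ↦ -3·1·4·1 = -12
  -Z**2 ↦ -1·1·1·1 = -1
Sum: F(5, 4, 1) = (-25) + (40) + (5) + (-16) + (-12) + (-1) = -9.
Reducing mod 7: -9 ≡ 5 (mod 7).
Since F(a, b, c) ≡ 5 ≠ 0 (mod 7), P does NOT lie on the curve.


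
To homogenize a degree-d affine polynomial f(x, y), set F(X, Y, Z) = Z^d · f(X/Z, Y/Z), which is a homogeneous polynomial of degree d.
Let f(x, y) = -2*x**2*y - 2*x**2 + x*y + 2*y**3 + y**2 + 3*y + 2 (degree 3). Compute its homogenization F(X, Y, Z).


F(X, Y, Z) = -2*X**2*Y - 2*X**2*Z + X*Y*Z + 2*Y**3 + Y**2*Z + 3*Y*Z**2 + 2*Z**3

deg(f) = 3.
Substitute x = X/Z, y = Y/Z into f, then multiply by Z^3.
  monomial -2·x^2·y^1 ↦ -2·X^2·Y^1·Z^0.
  monomial -2·x^2·y^0 ↦ -2·X^2·Y^0·Z^1.
  monomial 1·x^1·y^1 ↦ 1·X^1·Y^1·Z^1.
  monomial 2·x^0·y^3 ↦ 2·X^0·Y^3·Z^0.
  monomial 1·x^0·y^2 ↦ 1·X^0·Y^2·Z^1.
  monomial 3·x^0·y^1 ↦ 3·X^0·Y^1·Z^2.
  monomial 2·x^0·y^0 ↦ 2·X^0·Y^0·Z^3.
Collecting: F(X, Y, Z) = -2*X**2*Y - 2*X**2*Z + X*Y*Z + 2*Y**3 + Y**2*Z + 3*Y*Z**2 + 2*Z**3.


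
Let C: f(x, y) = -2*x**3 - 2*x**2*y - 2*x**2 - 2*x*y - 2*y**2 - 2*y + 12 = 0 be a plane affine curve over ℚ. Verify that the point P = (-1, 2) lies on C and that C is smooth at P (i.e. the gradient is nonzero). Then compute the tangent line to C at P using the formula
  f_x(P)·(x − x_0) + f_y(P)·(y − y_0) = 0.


Tangent line at P: 2*x - 10*y + 22 = 0.

Step 1: f(-1, 2) = 0, so P lies on C.
Step 2: partial derivatives
  f_x(x, y) = -6*x**2 - 4*x*y - 4*x - 2*y, f_y(x, y) = -2*x**2 - 2*x - 4*y - 2.
  f_x(P) = 2, f_y(P) = -10 (gradient nonzero, so P is smooth).
Step 3: tangent line at P: 2·(x − -1) + -10·(y − 2) = 0.
Expanding: 2*x - 10*y + 22 = 0.


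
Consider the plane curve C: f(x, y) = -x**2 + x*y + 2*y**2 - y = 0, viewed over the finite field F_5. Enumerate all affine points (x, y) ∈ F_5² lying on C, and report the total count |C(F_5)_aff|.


Affine F_5-points: {(0, 0), (0, 3), (3, 1), (3, 3)}; count = 4.

For each of the 25 pairs (x, y) ∈ F_5², evaluate f(x, y) mod 5. Record the zeros.
  x = 0: [0↦0, 1↦1, 2↦1, 3↦0, 4↦3]  zeros at y ∈ {0, 3}
  x = 1: [0↦4, 1↦1, 2↦2, 3↦2, 4↦1]  zeros at y ∈ ∅
  x = 2: [0↦1, 1↦4, 2↦1, 3↦2, 4↦2]  zeros at y ∈ ∅
  x = 3: [0↦1, 1↦0, 2↦3, 3↦0, 4↦1]  zeros at y ∈ {1, 3}
  x = 4: [0↦4, 1↦4, 2↦3, 3↦1, 4↦3]  zeros at y ∈ ∅
Collecting zeros: affine points = {(0, 0), (0, 3), (3, 1), (3, 3)}.
Total count |C(F_5)_aff| = 4.


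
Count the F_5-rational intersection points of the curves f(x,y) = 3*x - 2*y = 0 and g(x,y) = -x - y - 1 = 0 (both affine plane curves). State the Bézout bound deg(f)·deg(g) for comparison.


Common zeros: ∅; count = 0; Bézout bound = 1.

deg(f) = 1, deg(g) = 1, so Bézout bound = 1.
Scan x ∈ F_5. For each x, list the y ∈ F_5 with f(x, y) ≡ 0 and those with g(x, y) ≡ 0 (mod 5); the common zeros in that column are the intersection.
  x = 0: f ≡ 0 at y ∈ {0}; g ≡ 0 at y ∈ {4}; common: ∅.
  x = 1: f ≡ 0 at y ∈ {4}; g ≡ 0 at y ∈ {3}; common: ∅.
  x = 2: f ≡ 0 at y ∈ {3}; g ≡ 0 at y ∈ {2}; common: ∅.
  x = 3: f ≡ 0 at y ∈ {2}; g ≡ 0 at y ∈ {1}; common: ∅.
  x = 4: f ≡ 0 at y ∈ {1}; g ≡ 0 at y ∈ {0}; common: ∅.
Collecting: common zeros = ∅, so the count is 0.
Comparison with the Bézout bound: 0 ≤ 1 = deg(f)·deg(g), as expected for curves with no common component (the affine F_5-count falls short of the bound because intersections may lie at infinity, over extension fields, or carry multiplicity).


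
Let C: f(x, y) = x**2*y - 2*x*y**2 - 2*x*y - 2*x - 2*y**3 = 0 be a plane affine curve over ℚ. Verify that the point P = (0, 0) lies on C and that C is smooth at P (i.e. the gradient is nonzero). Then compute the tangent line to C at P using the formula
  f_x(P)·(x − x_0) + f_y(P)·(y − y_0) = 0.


Tangent line at P: -2*x = 0.

Step 1: f(0, 0) = 0, so P lies on C.
Step 2: partial derivatives
  f_x(x, y) = 2*x*y - 2*y**2 - 2*y - 2, f_y(x, y) = x**2 - 4*x*y - 2*x - 6*y**2.
  f_x(P) = -2, f_y(P) = 0 (gradient nonzero, so P is smooth).
Step 3: tangent line at P: -2·(x − 0) + 0·(y − 0) = 0.
Expanding: -2*x = 0.


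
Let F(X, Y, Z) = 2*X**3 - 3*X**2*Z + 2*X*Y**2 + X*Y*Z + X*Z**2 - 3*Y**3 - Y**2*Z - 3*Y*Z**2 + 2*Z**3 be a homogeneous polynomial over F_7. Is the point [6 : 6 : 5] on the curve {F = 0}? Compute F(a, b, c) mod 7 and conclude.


F(6,6,5) ≡ 4 (mod 7); P is NOT on the curve.

Evaluate F(6, 6, 5) term-by-term (mod 7).
  2*X**3 ↦ 2·216·1·1 = 432
  -3*X**2*Z ↦ -3·36·1·5 = -540
  2*X*Y**2 ↦ 2·6·36·1 = 432
  X*Y*Z ↦ 1·6·6·5 = 180
  X*Z**2 ↦ 1·6·1·25 = 150
  -3*Y**3 ↦ -3·1·216·1 = -648
  -Y**2*Z ↦ -1·1·36·5 = -180
  -3*Y*Z**2 ↦ -3·1·6·25 = -450
  2*Z**3 ↦ 2·1·1·125 = 250
Sum: F(6, 6, 5) = (432) + (-540) + (432) + (180) + (150) + (-648) + (-180) + (-450) + (250) = -374.
Reducing mod 7: -374 ≡ 4 (mod 7).
Since F(a, b, c) ≡ 4 ≠ 0 (mod 7), P does NOT lie on the curve.


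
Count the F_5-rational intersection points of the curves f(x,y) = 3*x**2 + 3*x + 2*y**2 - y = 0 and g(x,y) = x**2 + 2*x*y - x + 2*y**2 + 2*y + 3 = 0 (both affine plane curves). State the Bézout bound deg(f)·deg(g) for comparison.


Common zeros: {(4, 0)}; count = 1; Bézout bound = 4.

deg(f) = 2, deg(g) = 2, so Bézout bound = 4.
Scan x ∈ F_5. For each x, list the y ∈ F_5 with f(x, y) ≡ 0 and those with g(x, y) ≡ 0 (mod 5); the common zeros in that column are the intersection.
  x = 0: f ≡ 0 at y ∈ {0, 3}; g ≡ 0 at y ∈ {2}; common: ∅.
  x = 1: f ≡ 0 at y ∈ ∅; g ≡ 0 at y ∈ ∅; common: ∅.
  x = 2: f ≡ 0 at y ∈ ∅; g ≡ 0 at y ∈ {0, 2}; common: ∅.
  x = 3: f ≡ 0 at y ∈ ∅; g ≡ 0 at y ∈ ∅; common: ∅.
  x = 4: f ≡ 0 at y ∈ {0, 3}; g ≡ 0 at y ∈ {0}; common: {0}.
Collecting: common zeros = {(4, 0)}, so the count is 1.
Comparison with the Bézout bound: 1 ≤ 4 = deg(f)·deg(g), as expected for curves with no common component (the affine F_5-count falls short of the bound because intersections may lie at infinity, over extension fields, or carry multiplicity).


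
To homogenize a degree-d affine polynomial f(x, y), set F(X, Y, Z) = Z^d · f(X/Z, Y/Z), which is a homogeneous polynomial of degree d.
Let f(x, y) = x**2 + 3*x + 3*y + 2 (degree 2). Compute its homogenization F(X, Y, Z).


F(X, Y, Z) = X**2 + 3*X*Z + 3*Y*Z + 2*Z**2

deg(f) = 2.
Substitute x = X/Z, y = Y/Z into f, then multiply by Z^2.
  monomial 1·x^2·y^0 ↦ 1·X^2·Y^0·Z^0.
  monomial 3·x^1·y^0 ↦ 3·X^1·Y^0·Z^1.
  monomial 3·x^0·y^1 ↦ 3·X^0·Y^1·Z^1.
  monomial 2·x^0·y^0 ↦ 2·X^0·Y^0·Z^2.
Collecting: F(X, Y, Z) = X**2 + 3*X*Z + 3*Y*Z + 2*Z**2.


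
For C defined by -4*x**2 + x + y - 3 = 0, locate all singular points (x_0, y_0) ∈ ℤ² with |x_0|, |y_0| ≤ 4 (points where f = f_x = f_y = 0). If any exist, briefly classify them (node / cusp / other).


No singular points in the scanned grid; C is smooth there.

Compute partial derivatives:
  f_x = 1 - 8*x.
  f_y = 1.
f_y = 1 is a nonzero constant, so f_y never vanishes: no point (x, y) can satisfy f = f_x = f_y = 0. In particular no (x, y) ∈ {−4, ..., 4}² is singular; the curve is smooth.


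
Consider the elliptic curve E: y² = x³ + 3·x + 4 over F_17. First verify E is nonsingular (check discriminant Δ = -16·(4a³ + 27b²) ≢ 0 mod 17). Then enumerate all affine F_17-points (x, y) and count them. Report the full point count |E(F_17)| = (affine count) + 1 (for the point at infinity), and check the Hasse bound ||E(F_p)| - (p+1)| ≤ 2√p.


Affine points = {(0, 2), (0, 15), (1, 5), (1, 12), (2, 1), (2, 16), (5, 5), (5, 12), (6, 0), (8, 8), (8, 9), (11, 5), (11, 12), (12, 0), (13, 8), (13, 9), (14, 6), (14, 11), (16, 0)}; affine count = 19; |E(F_17)| = 20.

Discriminant check: Δ ∝ 4a³ + 27b² = 4·3³ + 27·4² = 4·27 + 27·16 ≡ 13 (mod 17). Nonzero ⇒ E is nonsingular.
For each x ∈ F_17, compute rhs = x³ + 3·x + 4 mod 17, then count y ∈ F_17 with y² ≡ rhs.
  x = 0: rhs = 4, matching y values: 2, 15 (2 points).
  x = 1: rhs = 8, matching y values: 5, 12 (2 points).
  x = 2: rhs = 1, matching y values: 1, 16 (2 points).
  x = 3: rhs = 6, matching y values: none (0 points).
  x = 4: rhs = 12, matching y values: none (0 points).
  x = 5: rhs = 8, matching y values: 5, 12 (2 points).
  x = 6: rhs = 0, matching y values: 0 (1 points).
  x = 7: rhs = 11, matching y values: none (0 points).
  x = 8: rhs = 13, matching y values: 8, 9 (2 points).
  x = 9: rhs = 12, matching y values: none (0 points).
  x = 10: rhs = 14, matching y values: none (0 points).
  x = 11: rhs = 8, matching y values: 5, 12 (2 points).
  x = 12: rhs = 0, matching y values: 0 (1 points).
  x = 13: rhs = 13, matching y values: 8, 9 (2 points).
  x = 14: rhs = 2, matching y values: 6, 11 (2 points).
  x = 15: rhs = 7, matching y values: none (0 points).
  x = 16: rhs = 0, matching y values: 0 (1 points).
Total affine count: 19.
Full point count |E(F_17)| = 19 + 1 = 20.
Hasse bound: |20 − (17+1)| = |2| = 2 ≤ 2√17 ≈ 8.2462 ✓.


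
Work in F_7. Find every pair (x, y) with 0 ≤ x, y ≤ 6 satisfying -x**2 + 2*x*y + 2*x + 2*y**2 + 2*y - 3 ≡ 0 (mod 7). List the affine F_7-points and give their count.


Affine F_7-points: {(0, 3), (1, 2), (1, 3), (2, 5), (2, 6), (3, 5), (5, 2), (5, 6)}; count = 8.

For each of the 49 pairs (x, y) ∈ F_7², evaluate f(x, y) mod 7. Record the zeros.
  x = 0: [0↦4, 1↦1, 2↦2, 3↦0, 4↦2, 5↦1, 6↦4]  zeros at y ∈ {3}
  x = 1: [0↦5, 1↦4, 2↦0, 3↦0, 4↦4, 5↦5, 6↦3]  zeros at y ∈ {2, 3}
  x = 2: [0↦4, 1↦5, 2↦3, 3↦5, 4↦4, 5↦0, 6↦0]  zeros at y ∈ {5, 6}
  x = 3: [0↦1, 1↦4, 2↦4, 3↦1, 4↦2, 5↦0, 6↦2]  zeros at y ∈ {5}
  x = 4: [0↦3, 1↦1, 2↦3, 3↦2, 4↦5, 5↦5, 6↦2]  zeros at y ∈ ∅
  x = 5: [0↦3, 1↦3, 2↦0, 3↦1, 4↦6, 5↦1, 6↦0]  zeros at y ∈ {2, 6}
  x = 6: [0↦1, 1↦3, 2↦2, 3↦5, 4↦5, 5↦2, 6↦3]  zeros at y ∈ ∅
Collecting zeros: affine points = {(0, 3), (1, 2), (1, 3), (2, 5), (2, 6), (3, 5), (5, 2), (5, 6)}.
Total count |C(F_7)_aff| = 8.


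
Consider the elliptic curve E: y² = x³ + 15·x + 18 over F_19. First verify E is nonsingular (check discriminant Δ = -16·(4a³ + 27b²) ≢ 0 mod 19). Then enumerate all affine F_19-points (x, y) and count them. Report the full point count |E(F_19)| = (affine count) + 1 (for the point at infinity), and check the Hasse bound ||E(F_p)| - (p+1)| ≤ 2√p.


Affine points = {(4, 3), (4, 16), (5, 3), (5, 16), (6, 1), (6, 18), (8, 2), (8, 17), (10, 3), (10, 16), (12, 8), (12, 11), (13, 4), (13, 15)}; affine count = 14; |E(F_19)| = 15.

Discriminant check: Δ ∝ 4a³ + 27b² = 4·15³ + 27·18² = 4·3375 + 27·324 ≡ 18 (mod 19). Nonzero ⇒ E is nonsingular.
For each x ∈ F_19, compute rhs = x³ + 15·x + 18 mod 19, then count y ∈ F_19 with y² ≡ rhs.
  x = 0: rhs = 18, matching y values: none (0 points).
  x = 1: rhs = 15, matching y values: none (0 points).
  x = 2: rhs = 18, matching y values: none (0 points).
  x = 3: rhs = 14, matching y values: none (0 points).
  x = 4: rhs = 9, matching y values: 3, 16 (2 points).
  x = 5: rhs = 9, matching y values: 3, 16 (2 points).
  x = 6: rhs = 1, matching y values: 1, 18 (2 points).
  x = 7: rhs = 10, matching y values: none (0 points).
  x = 8: rhs = 4, matching y values: 2, 17 (2 points).
  x = 9: rhs = 8, matching y values: none (0 points).
  x = 10: rhs = 9, matching y values: 3, 16 (2 points).
  x = 11: rhs = 13, matching y values: none (0 points).
  x = 12: rhs = 7, matching y values: 8, 11 (2 points).
  x = 13: rhs = 16, matching y values: 4, 15 (2 points).
  x = 14: rhs = 8, matching y values: none (0 points).
  x = 15: rhs = 8, matching y values: none (0 points).
  x = 16: rhs = 3, matching y values: none (0 points).
  x = 17: rhs = 18, matching y values: none (0 points).
  x = 18: rhs = 2, matching y values: none (0 points).
Total affine count: 14.
Full point count |E(F_19)| = 14 + 1 = 15.
Hasse bound: |15 − (19+1)| = |-5| = 5 ≤ 2√19 ≈ 8.7178 ✓.


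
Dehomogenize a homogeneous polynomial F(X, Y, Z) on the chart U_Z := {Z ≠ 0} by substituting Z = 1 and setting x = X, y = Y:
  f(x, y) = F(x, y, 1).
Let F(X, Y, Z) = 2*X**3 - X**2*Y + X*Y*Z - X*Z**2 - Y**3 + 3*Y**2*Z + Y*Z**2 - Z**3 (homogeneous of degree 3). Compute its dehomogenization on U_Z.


f(x, y) = 2*x**3 - x**2*y + x*y - x - y**3 + 3*y**2 + y - 1

On U_Z we set Z = 1. Each monomial c·X^i·Y^j·Z^k in F becomes c·x^i·y^j·1^k = c·x^i·y^j.
Substituting Z = 1: F(X, Y, 1) = 2*x**3 - x**2*y + x*y - x - y**3 + 3*y**2 + y - 1.
Note: deg(f) ≤ deg(F) = 3; strict inequality happens when F is divisible by Z (lost terms).


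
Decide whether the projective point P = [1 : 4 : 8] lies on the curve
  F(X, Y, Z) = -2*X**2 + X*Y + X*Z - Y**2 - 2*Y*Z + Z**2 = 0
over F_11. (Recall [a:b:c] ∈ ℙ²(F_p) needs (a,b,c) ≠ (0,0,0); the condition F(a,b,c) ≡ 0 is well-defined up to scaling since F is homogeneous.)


F(1,4,8) ≡ 5 (mod 11); P is NOT on the curve.

Evaluate F(1, 4, 8) term-by-term (mod 11).
  -2*X**2 ↦ -2·1·1·1 = -2
  X*Y ↦ 1·1·4·1 = 4
  X*Z ↦ 1·1·1·8 = 8
  -Y**2 ↦ -1·1·16·1 = -16
  -2*Y*Z ↦ -2·1·4·8 = -64
  Z**2 ↦ 1·1·1·64 = 64
Sum: F(1, 4, 8) = (-2) + (4) + (8) + (-16) + (-64) + (64) = -6.
Reducing mod 11: -6 ≡ 5 (mod 11).
Since F(a, b, c) ≡ 5 ≠ 0 (mod 11), P does NOT lie on the curve.


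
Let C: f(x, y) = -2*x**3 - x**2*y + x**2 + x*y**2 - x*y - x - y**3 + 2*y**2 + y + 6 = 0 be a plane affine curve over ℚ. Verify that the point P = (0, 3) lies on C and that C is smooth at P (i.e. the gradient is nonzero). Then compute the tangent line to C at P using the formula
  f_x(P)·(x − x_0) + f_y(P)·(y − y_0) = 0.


Tangent line at P: 5*x - 14*y + 42 = 0.

Step 1: f(0, 3) = 0, so P lies on C.
Step 2: partial derivatives
  f_x(x, y) = -6*x**2 - 2*x*y + 2*x + y**2 - y - 1, f_y(x, y) = -x**2 + 2*x*y - x - 3*y**2 + 4*y + 1.
  f_x(P) = 5, f_y(P) = -14 (gradient nonzero, so P is smooth).
Step 3: tangent line at P: 5·(x − 0) + -14·(y − 3) = 0.
Expanding: 5*x - 14*y + 42 = 0.


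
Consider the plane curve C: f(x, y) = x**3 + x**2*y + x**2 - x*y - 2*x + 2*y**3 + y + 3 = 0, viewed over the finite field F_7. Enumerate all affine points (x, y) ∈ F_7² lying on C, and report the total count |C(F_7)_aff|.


Affine F_7-points: {(0, 2), (0, 6), (1, 2), (1, 6), (3, 1), (3, 2), (3, 4), (4, 3), (6, 6)}; count = 9.

For each of the 49 pairs (x, y) ∈ F_7², evaluate f(x, y) mod 7. Record the zeros.
  x = 0: [0↦3, 1↦6, 2↦0, 3↦4, 4↦2, 5↦6, 6↦0]  zeros at y ∈ {2, 6}
  x = 1: [0↦3, 1↦6, 2↦0, 3↦4, 4↦2, 5↦6, 6↦0]  zeros at y ∈ {2, 6}
  x = 2: [0↦4, 1↦2, 2↦5, 3↦4, 4↦4, 5↦3, 6↦6]  zeros at y ∈ ∅
  x = 3: [0↦5, 1↦0, 2↦0, 3↦3, 4↦0, 5↦3, 6↦3]  zeros at y ∈ {1, 2, 4}
  x = 4: [0↦5, 1↦6, 2↦5, 3↦0, 4↦3, 5↦5, 6↦4]  zeros at y ∈ {3}
  x = 5: [0↦3, 1↦5, 2↦5, 3↦1, 4↦5, 5↦1, 6↦1]  zeros at y ∈ ∅
  x = 6: [0↦5, 1↦3, 2↦6, 3↦5, 4↦5, 5↦4, 6↦0]  zeros at y ∈ {6}
Collecting zeros: affine points = {(0, 2), (0, 6), (1, 2), (1, 6), (3, 1), (3, 2), (3, 4), (4, 3), (6, 6)}.
Total count |C(F_7)_aff| = 9.


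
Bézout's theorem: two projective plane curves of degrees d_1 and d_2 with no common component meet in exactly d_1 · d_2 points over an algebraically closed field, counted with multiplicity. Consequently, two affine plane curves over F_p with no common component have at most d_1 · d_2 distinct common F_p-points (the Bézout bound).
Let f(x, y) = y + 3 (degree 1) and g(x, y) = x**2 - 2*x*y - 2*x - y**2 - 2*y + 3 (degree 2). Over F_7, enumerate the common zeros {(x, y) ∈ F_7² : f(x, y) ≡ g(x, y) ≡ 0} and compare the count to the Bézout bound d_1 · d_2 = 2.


Common zeros: {(0, 4), (3, 4)}; count = 2; Bézout bound = 2.

deg(f) = 1, deg(g) = 2, so Bézout bound = 2.
Scan x ∈ F_7. For each x, list the y ∈ F_7 with f(x, y) ≡ 0 and those with g(x, y) ≡ 0 (mod 7); the common zeros in that column are the intersection.
  x = 0: f ≡ 0 at y ∈ {4}; g ≡ 0 at y ∈ {1, 4}; common: {4}.
  x = 1: f ≡ 0 at y ∈ {4}; g ≡ 0 at y ∈ ∅; common: ∅.
  x = 2: f ≡ 0 at y ∈ {4}; g ≡ 0 at y ∈ ∅; common: ∅.
  x = 3: f ≡ 0 at y ∈ {4}; g ≡ 0 at y ∈ {2, 4}; common: {4}.
  x = 4: f ≡ 0 at y ∈ {4}; g ≡ 0 at y ∈ {1, 3}; common: ∅.
  x = 5: f ≡ 0 at y ∈ {4}; g ≡ 0 at y ∈ ∅; common: ∅.
  x = 6: f ≡ 0 at y ∈ {4}; g ≡ 0 at y ∈ ∅; common: ∅.
Collecting: common zeros = {(0, 4), (3, 4)}, so the count is 2.
Comparison with the Bézout bound: 2 ≤ 2 = deg(f)·deg(g), as expected for curves with no common component (the bound is attained).


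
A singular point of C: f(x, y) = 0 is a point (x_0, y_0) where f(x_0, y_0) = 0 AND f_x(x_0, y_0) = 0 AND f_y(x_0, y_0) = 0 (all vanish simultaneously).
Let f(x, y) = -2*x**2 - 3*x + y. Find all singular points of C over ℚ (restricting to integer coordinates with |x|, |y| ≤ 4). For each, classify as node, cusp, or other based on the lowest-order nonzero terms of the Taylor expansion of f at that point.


No singular points in the scanned grid; C is smooth there.

Compute partial derivatives:
  f_x = -4*x - 3.
  f_y = 1.
f_y = 1 is a nonzero constant, so f_y never vanishes: no point (x, y) can satisfy f = f_x = f_y = 0. In particular no (x, y) ∈ {−4, ..., 4}² is singular; the curve is smooth.


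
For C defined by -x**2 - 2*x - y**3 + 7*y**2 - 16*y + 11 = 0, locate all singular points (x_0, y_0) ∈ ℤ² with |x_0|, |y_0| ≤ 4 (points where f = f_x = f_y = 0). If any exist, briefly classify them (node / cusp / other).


Singular points: {(-1, 2)}; classification: node.

Compute partial derivatives:
  f_x = -2*x - 2.
  f_y = -3*y**2 + 14*y - 16.
Scan x_0 ∈ {−4, ..., 4}. For each x_0, f_y(x_0, y) is a polynomial in y; find its integer roots y ∈ {−4, ..., 4}, then test f_x and f at those candidates.
  x = -4: f_y(-4, y) = -3*y**2 + 14*y - 16; vanishes at y ∈ {2}. (-4, 2): f_x = 6 ≠ 0.
  x = -3: f_y(-3, y) = -3*y**2 + 14*y - 16; vanishes at y ∈ {2}. (-3, 2): f_x = 4 ≠ 0.
  x = -2: f_y(-2, y) = -3*y**2 + 14*y - 16; vanishes at y ∈ {2}. (-2, 2): f_x = 2 ≠ 0.
  x = -1: f_y(-1, y) = -3*y**2 + 14*y - 16; vanishes at y ∈ {2}. (-1, 2): f_x = 0, f = 0 — SINGULAR.
  x = 0: f_y(0, y) = -3*y**2 + 14*y - 16; vanishes at y ∈ {2}. (0, 2): f_x = -2 ≠ 0.
  x = 1: f_y(1, y) = -3*y**2 + 14*y - 16; vanishes at y ∈ {2}. (1, 2): f_x = -4 ≠ 0.
  x = 2: f_y(2, y) = -3*y**2 + 14*y - 16; vanishes at y ∈ {2}. (2, 2): f_x = -6 ≠ 0.
  x = 3: f_y(3, y) = -3*y**2 + 14*y - 16; vanishes at y ∈ {2}. (3, 2): f_x = -8 ≠ 0.
  x = 4: f_y(4, y) = -3*y**2 + 14*y - 16; vanishes at y ∈ {2}. (4, 2): f_x = -10 ≠ 0.
Only singular point on the grid: (-1, 2).
Classify: substitute x = -1 + u, y = 2 + v and expand: f = -u**2 - v**3 + v**2.
No constant or linear terms (consistent with a singular point). Quadratic part: -u**2 + v**2. Cubic part: -v**3.
The quadratic part v**2 - u**2 = (v − u)(v + u) splits into two distinct linear factors, so there are two distinct tangent lines y − 2 = ±(x − -1) — this is a node (ordinary double point).
Classification: node.


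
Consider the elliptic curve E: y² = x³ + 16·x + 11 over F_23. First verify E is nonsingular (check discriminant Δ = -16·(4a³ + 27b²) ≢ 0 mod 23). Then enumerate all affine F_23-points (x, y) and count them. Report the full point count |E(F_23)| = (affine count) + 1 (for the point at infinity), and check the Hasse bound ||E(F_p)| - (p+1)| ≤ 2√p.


Affine points = {(4, 1), (4, 22), (5, 3), (5, 20), (6, 1), (6, 22), (7, 11), (7, 12), (11, 0), (13, 1), (13, 22), (14, 9), (14, 14), (16, 4), (16, 19), (18, 6), (18, 17)}; affine count = 17; |E(F_23)| = 18.

Discriminant check: Δ ∝ 4a³ + 27b² = 4·16³ + 27·11² = 4·4096 + 27·121 ≡ 9 (mod 23). Nonzero ⇒ E is nonsingular.
For each x ∈ F_23, compute rhs = x³ + 16·x + 11 mod 23, then count y ∈ F_23 with y² ≡ rhs.
  x = 0: rhs = 11, matching y values: none (0 points).
  x = 1: rhs = 5, matching y values: none (0 points).
  x = 2: rhs = 5, matching y values: none (0 points).
  x = 3: rhs = 17, matching y values: none (0 points).
  x = 4: rhs = 1, matching y values: 1, 22 (2 points).
  x = 5: rhs = 9, matching y values: 3, 20 (2 points).
  x = 6: rhs = 1, matching y values: 1, 22 (2 points).
  x = 7: rhs = 6, matching y values: 11, 12 (2 points).
  x = 8: rhs = 7, matching y values: none (0 points).
  x = 9: rhs = 10, matching y values: none (0 points).
  x = 10: rhs = 21, matching y values: none (0 points).
  x = 11: rhs = 0, matching y values: 0 (1 points).
  x = 12: rhs = 22, matching y values: none (0 points).
  x = 13: rhs = 1, matching y values: 1, 22 (2 points).
  x = 14: rhs = 12, matching y values: 9, 14 (2 points).
  x = 15: rhs = 15, matching y values: none (0 points).
  x = 16: rhs = 16, matching y values: 4, 19 (2 points).
  x = 17: rhs = 21, matching y values: none (0 points).
  x = 18: rhs = 13, matching y values: 6, 17 (2 points).
  x = 19: rhs = 21, matching y values: none (0 points).
  x = 20: rhs = 5, matching y values: none (0 points).
  x = 21: rhs = 17, matching y values: none (0 points).
  x = 22: rhs = 17, matching y values: none (0 points).
Total affine count: 17.
Full point count |E(F_23)| = 17 + 1 = 18.
Hasse bound: |18 − (23+1)| = |-6| = 6 ≤ 2√23 ≈ 9.5917 ✓.


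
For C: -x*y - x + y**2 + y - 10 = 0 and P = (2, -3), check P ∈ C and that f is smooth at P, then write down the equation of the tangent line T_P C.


Tangent line at P: 2*x - 7*y - 25 = 0.

Step 1: f(2, -3) = 0, so P lies on C.
Step 2: partial derivatives
  f_x(x, y) = -y - 1, f_y(x, y) = -x + 2*y + 1.
  f_x(P) = 2, f_y(P) = -7 (gradient nonzero, so P is smooth).
Step 3: tangent line at P: 2·(x − 2) + -7·(y − -3) = 0.
Expanding: 2*x - 7*y - 25 = 0.


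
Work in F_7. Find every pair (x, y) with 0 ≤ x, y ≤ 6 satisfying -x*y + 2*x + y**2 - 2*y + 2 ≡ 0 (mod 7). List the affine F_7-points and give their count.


Affine F_7-points: {(1, 5), (3, 6), (5, 3), (5, 4), (6, 0), (6, 1)}; count = 6.

For each of the 49 pairs (x, y) ∈ F_7², evaluate f(x, y) mod 7. Record the zeros.
  x = 0: [0↦2, 1↦1, 2↦2, 3↦5, 4↦3, 5↦3, 6↦5]  zeros at y ∈ ∅
  x = 1: [0↦4, 1↦2, 2↦2, 3↦4, 4↦1, 5↦0, 6↦1]  zeros at y ∈ {5}
  x = 2: [0↦6, 1↦3, 2↦2, 3↦3, 4↦6, 5↦4, 6↦4]  zeros at y ∈ ∅
  x = 3: [0↦1, 1↦4, 2↦2, 3↦2, 4↦4, 5↦1, 6↦0]  zeros at y ∈ {6}
  x = 4: [0↦3, 1↦5, 2↦2, 3↦1, 4↦2, 5↦5, 6↦3]  zeros at y ∈ ∅
  x = 5: [0↦5, 1↦6, 2↦2, 3↦0, 4↦0, 5↦2, 6↦6]  zeros at y ∈ {3, 4}
  x = 6: [0↦0, 1↦0, 2↦2, 3↦6, 4↦5, 5↦6, 6↦2]  zeros at y ∈ {0, 1}
Collecting zeros: affine points = {(1, 5), (3, 6), (5, 3), (5, 4), (6, 0), (6, 1)}.
Total count |C(F_7)_aff| = 6.


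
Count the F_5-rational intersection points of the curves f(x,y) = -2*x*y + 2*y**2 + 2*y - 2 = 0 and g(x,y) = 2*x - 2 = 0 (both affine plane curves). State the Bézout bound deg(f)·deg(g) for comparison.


Common zeros: {(1, 1), (1, 4)}; count = 2; Bézout bound = 2.

deg(f) = 2, deg(g) = 1, so Bézout bound = 2.
Scan x ∈ F_5. For each x, list the y ∈ F_5 with f(x, y) ≡ 0 and those with g(x, y) ≡ 0 (mod 5); the common zeros in that column are the intersection.
  x = 0: f ≡ 0 at y ∈ {2}; g ≡ 0 at y ∈ ∅; common: ∅.
  x = 1: f ≡ 0 at y ∈ {1, 4}; g ≡ 0 at y ∈ {0, 1, 2, 3, 4}; common: {1, 4}.
  x = 2: f ≡ 0 at y ∈ {3}; g ≡ 0 at y ∈ ∅; common: ∅.
  x = 3: f ≡ 0 at y ∈ ∅; g ≡ 0 at y ∈ ∅; common: ∅.
  x = 4: f ≡ 0 at y ∈ ∅; g ≡ 0 at y ∈ ∅; common: ∅.
Collecting: common zeros = {(1, 1), (1, 4)}, so the count is 2.
Comparison with the Bézout bound: 2 ≤ 2 = deg(f)·deg(g), as expected for curves with no common component (the bound is attained).


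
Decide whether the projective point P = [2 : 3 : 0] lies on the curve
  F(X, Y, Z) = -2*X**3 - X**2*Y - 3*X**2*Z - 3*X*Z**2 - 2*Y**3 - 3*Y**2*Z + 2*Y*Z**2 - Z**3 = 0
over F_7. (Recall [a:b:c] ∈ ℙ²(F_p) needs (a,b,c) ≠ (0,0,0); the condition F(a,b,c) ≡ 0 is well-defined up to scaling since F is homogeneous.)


F(2,3,0) ≡ 2 (mod 7); P is NOT on the curve.

Evaluate F(2, 3, 0) term-by-term (mod 7).
  -2*X**3 ↦ -2·8·1·1 = -16
  -X**2*Y ↦ -1·4·3·1 = -12
  -3*X**2*Z ↦ -3·4·1·0 = 0
  -3*X*Z**2 ↦ -3·2·1·0 = 0
  -2*Y**3 ↦ -2·1·27·1 = -54
  -3*Y**2*Z ↦ -3·1·9·0 = 0
  2*Y*Z**2 ↦ 2·1·3·0 = 0
  -Z**3 ↦ -1·1·1·0 = 0
Sum: F(2, 3, 0) = (-16) + (-12) + (0) + (0) + (-54) + (0) + (0) + (0) = -82.
Reducing mod 7: -82 ≡ 2 (mod 7).
Since F(a, b, c) ≡ 2 ≠ 0 (mod 7), P does NOT lie on the curve.


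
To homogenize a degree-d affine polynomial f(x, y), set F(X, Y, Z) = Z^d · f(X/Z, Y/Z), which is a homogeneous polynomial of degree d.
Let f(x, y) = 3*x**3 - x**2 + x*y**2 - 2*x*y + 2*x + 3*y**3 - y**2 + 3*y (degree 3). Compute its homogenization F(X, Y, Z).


F(X, Y, Z) = 3*X**3 - X**2*Z + X*Y**2 - 2*X*Y*Z + 2*X*Z**2 + 3*Y**3 - Y**2*Z + 3*Y*Z**2

deg(f) = 3.
Substitute x = X/Z, y = Y/Z into f, then multiply by Z^3.
  monomial 3·x^3·y^0 ↦ 3·X^3·Y^0·Z^0.
  monomial -1·x^2·y^0 ↦ -1·X^2·Y^0·Z^1.
  monomial 1·x^1·y^2 ↦ 1·X^1·Y^2·Z^0.
  monomial -2·x^1·y^1 ↦ -2·X^1·Y^1·Z^1.
  monomial 2·x^1·y^0 ↦ 2·X^1·Y^0·Z^2.
  monomial 3·x^0·y^3 ↦ 3·X^0·Y^3·Z^0.
  monomial -1·x^0·y^2 ↦ -1·X^0·Y^2·Z^1.
  monomial 3·x^0·y^1 ↦ 3·X^0·Y^1·Z^2.
Collecting: F(X, Y, Z) = 3*X**3 - X**2*Z + X*Y**2 - 2*X*Y*Z + 2*X*Z**2 + 3*Y**3 - Y**2*Z + 3*Y*Z**2.


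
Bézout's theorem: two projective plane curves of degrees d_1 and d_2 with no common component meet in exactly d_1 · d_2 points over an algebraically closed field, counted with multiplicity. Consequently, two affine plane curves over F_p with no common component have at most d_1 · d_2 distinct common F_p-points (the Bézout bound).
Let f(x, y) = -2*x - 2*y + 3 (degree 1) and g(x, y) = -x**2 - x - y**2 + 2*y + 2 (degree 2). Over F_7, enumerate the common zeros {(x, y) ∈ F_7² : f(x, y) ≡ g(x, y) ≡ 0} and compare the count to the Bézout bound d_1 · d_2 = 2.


Common zeros: {(2, 3), (5, 0)}; count = 2; Bézout bound = 2.

deg(f) = 1, deg(g) = 2, so Bézout bound = 2.
Scan x ∈ F_7. For each x, list the y ∈ F_7 with f(x, y) ≡ 0 and those with g(x, y) ≡ 0 (mod 7); the common zeros in that column are the intersection.
  x = 0: f ≡ 0 at y ∈ {5}; g ≡ 0 at y ∈ ∅; common: ∅.
  x = 1: f ≡ 0 at y ∈ {4}; g ≡ 0 at y ∈ {0, 2}; common: ∅.
  x = 2: f ≡ 0 at y ∈ {3}; g ≡ 0 at y ∈ {3, 6}; common: {3}.
  x = 3: f ≡ 0 at y ∈ {2}; g ≡ 0 at y ∈ ∅; common: ∅.
  x = 4: f ≡ 0 at y ∈ {1}; g ≡ 0 at y ∈ {3, 6}; common: ∅.
  x = 5: f ≡ 0 at y ∈ {0}; g ≡ 0 at y ∈ {0, 2}; common: {0}.
  x = 6: f ≡ 0 at y ∈ {6}; g ≡ 0 at y ∈ ∅; common: ∅.
Collecting: common zeros = {(2, 3), (5, 0)}, so the count is 2.
Comparison with the Bézout bound: 2 ≤ 2 = deg(f)·deg(g), as expected for curves with no common component (the bound is attained).


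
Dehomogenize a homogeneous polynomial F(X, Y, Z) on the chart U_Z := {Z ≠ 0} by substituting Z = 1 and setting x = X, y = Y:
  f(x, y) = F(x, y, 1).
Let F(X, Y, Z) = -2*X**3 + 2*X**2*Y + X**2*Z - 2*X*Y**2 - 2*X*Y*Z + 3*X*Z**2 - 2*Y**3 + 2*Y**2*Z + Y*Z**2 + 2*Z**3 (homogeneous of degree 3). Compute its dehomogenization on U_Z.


f(x, y) = -2*x**3 + 2*x**2*y + x**2 - 2*x*y**2 - 2*x*y + 3*x - 2*y**3 + 2*y**2 + y + 2

On U_Z we set Z = 1. Each monomial c·X^i·Y^j·Z^k in F becomes c·x^i·y^j·1^k = c·x^i·y^j.
Substituting Z = 1: F(X, Y, 1) = -2*x**3 + 2*x**2*y + x**2 - 2*x*y**2 - 2*x*y + 3*x - 2*y**3 + 2*y**2 + y + 2.
Note: deg(f) ≤ deg(F) = 3; strict inequality happens when F is divisible by Z (lost terms).


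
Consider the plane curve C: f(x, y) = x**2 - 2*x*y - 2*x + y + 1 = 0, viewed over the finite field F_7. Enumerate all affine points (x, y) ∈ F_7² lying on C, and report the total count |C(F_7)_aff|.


Affine F_7-points: {(0, 6), (1, 0), (2, 5), (3, 5), (5, 1), (6, 1)}; count = 6.

For each of the 49 pairs (x, y) ∈ F_7², evaluate f(x, y) mod 7. Record the zeros.
  x = 0: [0↦1, 1↦2, 2↦3, 3↦4, 4↦5, 5↦6, 6↦0]  zeros at y ∈ {6}
  x = 1: [0↦0, 1↦6, 2↦5, 3↦4, 4↦3, 5↦2, 6↦1]  zeros at y ∈ {0}
  x = 2: [0↦1, 1↦5, 2↦2, 3↦6, 4↦3, 5↦0, 6↦4]  zeros at y ∈ {5}
  x = 3: [0↦4, 1↦6, 2↦1, 3↦3, 4↦5, 5↦0, 6↦2]  zeros at y ∈ {5}
  x = 4: [0↦2, 1↦2, 2↦2, 3↦2, 4↦2, 5↦2, 6↦2]  zeros at y ∈ ∅
  x = 5: [0↦2, 1↦0, 2↦5, 3↦3, 4↦1, 5↦6, 6↦4]  zeros at y ∈ {1}
  x = 6: [0↦4, 1↦0, 2↦3, 3↦6, 4↦2, 5↦5, 6↦1]  zeros at y ∈ {1}
Collecting zeros: affine points = {(0, 6), (1, 0), (2, 5), (3, 5), (5, 1), (6, 1)}.
Total count |C(F_7)_aff| = 6.
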